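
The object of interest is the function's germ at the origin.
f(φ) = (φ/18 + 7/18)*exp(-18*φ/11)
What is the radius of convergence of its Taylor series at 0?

The factor exp(-18*φ/11) is entire and contributes no finite singular point.
The polynomial part has no poles.
No finite singular points: the Taylor series at 0 converges everywhere.

The radius of convergence is infinite.


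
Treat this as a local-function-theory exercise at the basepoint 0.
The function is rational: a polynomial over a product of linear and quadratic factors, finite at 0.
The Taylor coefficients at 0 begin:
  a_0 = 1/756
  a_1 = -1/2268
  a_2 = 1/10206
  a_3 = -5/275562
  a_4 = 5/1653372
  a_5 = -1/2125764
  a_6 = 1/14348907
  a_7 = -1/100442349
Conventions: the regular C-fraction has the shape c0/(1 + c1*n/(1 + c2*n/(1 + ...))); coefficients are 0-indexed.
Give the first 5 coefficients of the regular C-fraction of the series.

Taylor coefficients (read off): a_0 = 1/756, a_1 = -1/2268, a_2 = 1/10206, a_3 = -5/275562, a_4 = 5/1653372.
c0 = a_0 = 1/756. Peel one level at a time: if S = 1 + c*n/S' with S'(0) = 1, then c is the n-coefficient of S and S' = c*n/(S - 1).
S_1 = c0/f = 1 + (1/3)*n + (1/27)*n^2 + ...; c1 = 1/3.
S_2 = c1*n/(S_1 - 1) = 1 + (-1/9)*n + (2/243)*n^2 + ...; c2 = -1/9.
S_3 = c2*n/(S_2 - 1) = 1 + (2/27)*n + (1/729)*n^2 + ...; c3 = 2/27.
S_4 = c3*n/(S_3 - 1) = 1 + (-1/54)*n + ...; c4 = -1/54.

The regular C-fraction coefficients are [1/756, 1/3, -1/9, 2/27, -1/54].


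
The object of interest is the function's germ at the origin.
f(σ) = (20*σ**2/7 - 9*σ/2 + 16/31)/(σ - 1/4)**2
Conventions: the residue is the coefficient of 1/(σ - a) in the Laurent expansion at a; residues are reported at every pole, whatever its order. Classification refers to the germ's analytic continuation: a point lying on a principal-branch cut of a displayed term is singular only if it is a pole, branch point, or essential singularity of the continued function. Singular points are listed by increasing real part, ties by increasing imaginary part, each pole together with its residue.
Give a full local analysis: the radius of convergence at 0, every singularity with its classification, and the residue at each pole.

Denominator factor (σ - 1/4)^2: pole of order 2 at 1/4, modulus 1/4.
The radius of convergence is the smallest modulus among the singular points: 1/4.
At the order-2 pole 1/4 set g(σ) = (σ - (1/4))^2*f(σ) = 20*σ**2/7 - 9*σ/2 + 16/31.
Order-2 pole: residue = g'(a); g'(1/4) = -43/14, so the residue is -43/14.

Radius of convergence at 0: 1/4.
At 1/4: a pole of order 2; residue -43/14.


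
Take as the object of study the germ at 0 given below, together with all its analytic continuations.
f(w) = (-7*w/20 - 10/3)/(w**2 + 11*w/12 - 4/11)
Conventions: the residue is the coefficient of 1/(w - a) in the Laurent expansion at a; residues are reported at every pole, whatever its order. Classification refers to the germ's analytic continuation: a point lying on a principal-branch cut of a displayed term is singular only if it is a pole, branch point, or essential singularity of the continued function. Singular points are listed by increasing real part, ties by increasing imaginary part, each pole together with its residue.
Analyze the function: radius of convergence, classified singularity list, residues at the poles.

Denominator factor (w**2 + 11*w/12 - 4/11): discriminant 3635/1584, real irrational roots -11/24 + (1/264)*sqrt(39985) and -11/24 - (1/264)*sqrt(39985); poles of order 1, moduli -11/24 + (1/264)*sqrt(39985) and 11/24 + (1/264)*sqrt(39985).
The radius of convergence is the smallest modulus among the singular points: -11/24 + (1/264)*sqrt(39985).
The factor w**2 + 11*w/12 - 4/11 splits as (w - a)(w - a') with a = -11/24 - (1/264)*sqrt(39985), a' = -11/24 + (1/264)*sqrt(39985). At the order-1 pole a set g(w) = (w - a)*f(w) = [-7*w/20 - 10/3] / (w - a').
Simple pole: residue = g(a) at a = -11/24 - (1/264)*sqrt(39985), which is -7/40 + (1523/145400)*sqrt(39985).
The factor w**2 + 11*w/12 - 4/11 splits as (w - a)(w - a') with a = -11/24 + (1/264)*sqrt(39985), a' = -11/24 - (1/264)*sqrt(39985). At the order-1 pole a set g(w) = (w - a)*f(w) = [-7*w/20 - 10/3] / (w - a').
Simple pole: residue = g(a) at a = -11/24 + (1/264)*sqrt(39985), which is -7/40 - (1523/145400)*sqrt(39985).
List the singular points by increasing real part (a conjugate pair: the negative imaginary part first).

Radius of convergence at 0: -11/24 + (1/264)*sqrt(39985).
At -11/24 - (1/264)*sqrt(39985): a pole of order 1; residue -7/40 + (1523/145400)*sqrt(39985).
At -11/24 + (1/264)*sqrt(39985): a pole of order 1; residue -7/40 - (1523/145400)*sqrt(39985).


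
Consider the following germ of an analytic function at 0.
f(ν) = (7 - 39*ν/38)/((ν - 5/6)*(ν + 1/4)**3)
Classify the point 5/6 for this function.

The denominator factor ν - 5/6 vanishes at 5/6 and appears to the power 1; the numerator there equals 467/76, nonzero, and no other factor vanishes.
Hence a pole whose order is the multiplicity, 1.

The point is a pole of order 1.


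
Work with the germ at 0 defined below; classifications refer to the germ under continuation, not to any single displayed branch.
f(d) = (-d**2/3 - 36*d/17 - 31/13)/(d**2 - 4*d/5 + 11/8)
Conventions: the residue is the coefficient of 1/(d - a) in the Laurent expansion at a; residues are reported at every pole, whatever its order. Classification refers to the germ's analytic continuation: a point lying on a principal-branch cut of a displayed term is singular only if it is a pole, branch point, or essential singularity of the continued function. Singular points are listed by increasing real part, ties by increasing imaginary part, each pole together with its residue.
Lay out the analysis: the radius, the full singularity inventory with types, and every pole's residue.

Denominator factor (d**2 - 4*d/5 + 11/8): discriminant -243/50, complex-conjugate roots (2/5) + ((9/20)*sqrt(6))*i and (2/5) - ((9/20)*sqrt(6))*i; poles of order 1, moduli (1/4)*sqrt(22) and (1/4)*sqrt(22).
The radius of convergence is the smallest modulus among the singular points: (1/4)*sqrt(22).
The factor d**2 - 4*d/5 + 11/8 splits as (d - a)(d - a') with a = (2/5) - ((9/20)*sqrt(6))*i, a' = (2/5) + ((9/20)*sqrt(6))*i. At the order-1 pole a set g(d) = (d - a)*f(d) = [-d**2/3 - 36*d/17 - 31/13] / (d - a').
Simple pole: residue = g(a) at a = (2/5) - ((9/20)*sqrt(6))*i, which is (-304/255) - ((381889/716040)*sqrt(6))*i.
The factor d**2 - 4*d/5 + 11/8 splits as (d - a)(d - a') with a = (2/5) + ((9/20)*sqrt(6))*i, a' = (2/5) - ((9/20)*sqrt(6))*i. At the order-1 pole a set g(d) = (d - a)*f(d) = [-d**2/3 - 36*d/17 - 31/13] / (d - a').
Simple pole: residue = g(a) at a = (2/5) + ((9/20)*sqrt(6))*i, which is (-304/255) + ((381889/716040)*sqrt(6))*i.
List the singular points by increasing real part (a conjugate pair: the negative imaginary part first).

Radius of convergence at 0: (1/4)*sqrt(22).
At (2/5) - ((9/20)*sqrt(6))*i: a pole of order 1; residue (-304/255) - ((381889/716040)*sqrt(6))*i.
At (2/5) + ((9/20)*sqrt(6))*i: a pole of order 1; residue (-304/255) + ((381889/716040)*sqrt(6))*i.


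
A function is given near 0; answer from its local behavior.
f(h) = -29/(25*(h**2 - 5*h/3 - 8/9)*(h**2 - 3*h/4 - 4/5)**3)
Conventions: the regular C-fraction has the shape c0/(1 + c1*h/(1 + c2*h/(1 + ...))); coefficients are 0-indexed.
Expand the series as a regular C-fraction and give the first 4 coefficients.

The regular C-fraction coefficients are [-1305/512, 75/16, -259/400, 32729/7400].

Taylor coefficients (expand at 0): a_0 = -1305/512, a_1 = 97875/8192, a_2 = -395415/8192, a_3 = 168599475/1048576.
c0 = a_0 = -1305/512. Peel one level at a time: if S = 1 + c*h/S' with S'(0) = 1, then c is the h-coefficient of S and S' = c*h/(S - 1).
S_1 = c0/f = 1 + (75/16)*h + (777/256)*h^2 + ...; c1 = 75/16.
S_2 = c1*h/(S_1 - 1) = 1 + (-259/400)*h + (229103/80000)*h^2 + ...; c2 = -259/400.
S_3 = c2*h/(S_2 - 1) = 1 + (32729/7400)*h + ...; c3 = 32729/7400.


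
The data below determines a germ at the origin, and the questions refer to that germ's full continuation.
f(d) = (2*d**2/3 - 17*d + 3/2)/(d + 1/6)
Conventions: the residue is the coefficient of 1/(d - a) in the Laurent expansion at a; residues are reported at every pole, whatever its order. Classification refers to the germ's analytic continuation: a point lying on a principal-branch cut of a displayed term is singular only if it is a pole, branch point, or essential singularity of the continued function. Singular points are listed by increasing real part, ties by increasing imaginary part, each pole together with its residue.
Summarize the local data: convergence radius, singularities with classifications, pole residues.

Radius of convergence at 0: 1/6.
At -1/6: a pole of order 1; residue 235/54.

Denominator factor (d + 1/6): pole of order 1 at -1/6, modulus 1/6.
The radius of convergence is the smallest modulus among the singular points: 1/6.
At the order-1 pole -1/6 set g(d) = (d - (-1/6))*f(d) = 2*d**2/3 - 17*d + 3/2.
Simple pole: residue = g(a) at a = -1/6, which is 235/54.


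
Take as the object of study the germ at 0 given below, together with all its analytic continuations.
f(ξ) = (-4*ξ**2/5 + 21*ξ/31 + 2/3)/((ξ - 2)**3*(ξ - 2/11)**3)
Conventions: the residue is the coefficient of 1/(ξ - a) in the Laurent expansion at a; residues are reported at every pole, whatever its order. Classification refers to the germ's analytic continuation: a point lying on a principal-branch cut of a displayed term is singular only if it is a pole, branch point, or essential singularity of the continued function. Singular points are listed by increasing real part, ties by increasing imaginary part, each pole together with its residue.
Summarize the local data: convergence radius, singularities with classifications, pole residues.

Denominator factor (ξ - 2)^3: pole of order 3 at 2, modulus 2.
Denominator factor (ξ - 2/11)^3: pole of order 3 at 2/11, modulus 2/11.
The radius of convergence is the smallest modulus among the singular points: 2/11.
At the order-3 pole 2/11 set g(ξ) = (ξ - (2/11))^3*f(ξ) = (-4*ξ**2/5 + 21*ξ/31 + 2/3)/(ξ - 2)**3.
Order-3 pole: residue = g''(a)/2; g''(2/11) = -25237091/62000000, so the residue is -25237091/124000000.
At the order-3 pole 2 set g(ξ) = (ξ - (2))^3*f(ξ) = (-4*ξ**2/5 + 21*ξ/31 + 2/3)/(ξ - 2/11)**3.
Order-3 pole: residue = g''(a)/2; g''(2) = 25237091/62000000, so the residue is 25237091/124000000.
List the singular points by increasing real part (a conjugate pair: the negative imaginary part first).

Radius of convergence at 0: 2/11.
At 2/11: a pole of order 3; residue -25237091/124000000.
At 2: a pole of order 3; residue 25237091/124000000.


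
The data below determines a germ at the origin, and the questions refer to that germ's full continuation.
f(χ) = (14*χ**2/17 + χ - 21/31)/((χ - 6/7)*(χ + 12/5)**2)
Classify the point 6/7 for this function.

The point is a pole of order 1.

The denominator factor χ - 6/7 vanishes at 6/7 and appears to the power 1; the numerator there equals 2895/3689, nonzero, and no other factor vanishes.
Hence a pole whose order is the multiplicity, 1.


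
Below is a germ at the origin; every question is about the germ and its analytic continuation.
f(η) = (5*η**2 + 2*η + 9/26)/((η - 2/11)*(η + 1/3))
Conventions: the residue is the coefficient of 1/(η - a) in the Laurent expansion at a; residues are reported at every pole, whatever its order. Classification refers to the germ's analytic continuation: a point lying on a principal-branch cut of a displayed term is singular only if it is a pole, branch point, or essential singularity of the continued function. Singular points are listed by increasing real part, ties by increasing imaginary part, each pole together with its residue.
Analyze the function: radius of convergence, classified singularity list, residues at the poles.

Radius of convergence at 0: 2/11.
At -1/3: a pole of order 1; residue -605/1326.
At 2/11: a pole of order 1; residue 8259/4862.

Denominator factor (η - 2/11): pole of order 1 at 2/11, modulus 2/11.
Denominator factor (η + 1/3): pole of order 1 at -1/3, modulus 1/3.
The radius of convergence is the smallest modulus among the singular points: 2/11.
At the order-1 pole -1/3 set g(η) = (η - (-1/3))*f(η) = (5*η**2 + 2*η + 9/26)/(η - 2/11).
Simple pole: residue = g(a) at a = -1/3, which is -605/1326.
At the order-1 pole 2/11 set g(η) = (η - (2/11))*f(η) = (5*η**2 + 2*η + 9/26)/(η + 1/3).
Simple pole: residue = g(a) at a = 2/11, which is 8259/4862.
List the singular points by increasing real part (a conjugate pair: the negative imaginary part first).


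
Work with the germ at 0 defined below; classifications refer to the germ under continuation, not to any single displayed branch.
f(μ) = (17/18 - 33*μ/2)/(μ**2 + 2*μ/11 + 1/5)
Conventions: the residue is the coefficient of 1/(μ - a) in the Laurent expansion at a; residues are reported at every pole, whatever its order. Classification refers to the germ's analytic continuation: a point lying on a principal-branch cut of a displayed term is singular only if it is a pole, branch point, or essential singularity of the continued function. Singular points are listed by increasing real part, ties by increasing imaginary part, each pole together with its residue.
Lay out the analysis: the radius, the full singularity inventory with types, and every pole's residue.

Radius of convergence at 0: (1/5)*sqrt(5).
At (-1/11) - ((2/55)*sqrt(145))*i: a pole of order 1; residue (-33/4) + ((121/522)*sqrt(145))*i.
At (-1/11) + ((2/55)*sqrt(145))*i: a pole of order 1; residue (-33/4) - ((121/522)*sqrt(145))*i.

Denominator factor (μ**2 + 2*μ/11 + 1/5): discriminant -464/605, complex-conjugate roots (-1/11) + ((2/55)*sqrt(145))*i and (-1/11) - ((2/55)*sqrt(145))*i; poles of order 1, moduli (1/5)*sqrt(5) and (1/5)*sqrt(5).
The radius of convergence is the smallest modulus among the singular points: (1/5)*sqrt(5).
The factor μ**2 + 2*μ/11 + 1/5 splits as (μ - a)(μ - a') with a = (-1/11) - ((2/55)*sqrt(145))*i, a' = (-1/11) + ((2/55)*sqrt(145))*i. At the order-1 pole a set g(μ) = (μ - a)*f(μ) = [17/18 - 33*μ/2] / (μ - a').
Simple pole: residue = g(a) at a = (-1/11) - ((2/55)*sqrt(145))*i, which is (-33/4) + ((121/522)*sqrt(145))*i.
The factor μ**2 + 2*μ/11 + 1/5 splits as (μ - a)(μ - a') with a = (-1/11) + ((2/55)*sqrt(145))*i, a' = (-1/11) - ((2/55)*sqrt(145))*i. At the order-1 pole a set g(μ) = (μ - a)*f(μ) = [17/18 - 33*μ/2] / (μ - a').
Simple pole: residue = g(a) at a = (-1/11) + ((2/55)*sqrt(145))*i, which is (-33/4) - ((121/522)*sqrt(145))*i.
List the singular points by increasing real part (a conjugate pair: the negative imaginary part first).


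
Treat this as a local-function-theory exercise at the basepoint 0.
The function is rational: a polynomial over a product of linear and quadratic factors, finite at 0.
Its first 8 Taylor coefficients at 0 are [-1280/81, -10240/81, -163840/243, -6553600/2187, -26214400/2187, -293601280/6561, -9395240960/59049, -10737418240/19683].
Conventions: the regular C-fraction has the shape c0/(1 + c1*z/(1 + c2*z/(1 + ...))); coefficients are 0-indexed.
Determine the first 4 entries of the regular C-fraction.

The regular C-fraction coefficients are [-1280/81, -8, 8/3, -16/9].

Taylor coefficients (read off): a_0 = -1280/81, a_1 = -10240/81, a_2 = -163840/243, a_3 = -6553600/2187.
c0 = a_0 = -1280/81. Peel one level at a time: if S = 1 + c*z/S' with S'(0) = 1, then c is the z-coefficient of S and S' = c*z/(S - 1).
S_1 = c0/f = 1 + (-8)*z + (64/3)*z^2 + ...; c1 = -8.
S_2 = c1*z/(S_1 - 1) = 1 + (8/3)*z + (128/27)*z^2 + ...; c2 = 8/3.
S_3 = c2*z/(S_2 - 1) = 1 + (-16/9)*z + ...; c3 = -16/9.


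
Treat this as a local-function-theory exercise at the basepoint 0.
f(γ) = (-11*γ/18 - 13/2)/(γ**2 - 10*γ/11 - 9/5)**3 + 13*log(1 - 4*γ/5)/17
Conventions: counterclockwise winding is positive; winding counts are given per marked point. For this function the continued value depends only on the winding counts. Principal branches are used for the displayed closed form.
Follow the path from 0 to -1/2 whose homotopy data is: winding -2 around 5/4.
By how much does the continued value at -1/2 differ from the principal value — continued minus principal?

Continued minus principal equals -(52/17)*pi*i.

The rational part is single-valued and drops out of the difference; each branch term changes only by its own monodromy.
(13/17)*log(1 - γ/(5/4)): each positive loop around 5/4 adds 2*pi*i to the log, so winding -2 contributes (13/17)*(-2)*2*pi*i = -(52/17)*pi*i.
Summing the contributions at γ = -1/2 gives -(52/17)*pi*i.


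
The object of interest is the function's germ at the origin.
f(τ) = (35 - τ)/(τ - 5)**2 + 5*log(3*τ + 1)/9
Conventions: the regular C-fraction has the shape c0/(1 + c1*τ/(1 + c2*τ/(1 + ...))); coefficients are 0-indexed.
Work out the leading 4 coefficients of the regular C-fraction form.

Taylor coefficients (expand at 0): a_0 = 7/5, a_1 = 164/75, a_2 = -587/250, a_3 = 126/25.
c0 = a_0 = 7/5. Peel one level at a time: if S = 1 + c*τ/S' with S'(0) = 1, then c is the τ-coefficient of S and S' = c*τ/(S - 1).
S_1 = c0/f = 1 + (-164/105)*τ + (90773/22050)*τ^2 + ...; c1 = -164/105.
S_2 = c1*τ/(S_1 - 1) = 1 + (90773/34440)*τ + (-3098079/2689600)*τ^2 + ...; c2 = 90773/34440.
S_3 = c2*τ/(S_2 - 1) = 1 + (65059659/148867720)*τ + ...; c3 = 65059659/148867720.

The regular C-fraction coefficients are [7/5, -164/105, 90773/34440, 65059659/148867720].


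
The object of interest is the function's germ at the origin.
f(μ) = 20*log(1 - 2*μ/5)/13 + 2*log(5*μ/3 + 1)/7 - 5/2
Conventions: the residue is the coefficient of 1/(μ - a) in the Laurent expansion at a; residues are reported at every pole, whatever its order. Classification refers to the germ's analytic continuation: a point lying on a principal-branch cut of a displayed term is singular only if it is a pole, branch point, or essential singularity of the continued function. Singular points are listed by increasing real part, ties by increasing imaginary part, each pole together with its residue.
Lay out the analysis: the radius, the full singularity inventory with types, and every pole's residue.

Radius of convergence at 0: 3/5.
At -3/5: a logarithmic branch point.
At 5/2: a logarithmic branch point.

Branch term (20/13)*log(1 - μ/(5/2)): its argument vanishes at μ = 5/2, a logarithmic branch point, modulus 5/2.
Branch term (2/7)*log(1 - μ/(-3/5)): its argument vanishes at μ = -3/5, a logarithmic branch point, modulus 3/5.
The radius of convergence is the smallest modulus among the singular points: 3/5.
List the singular points by increasing real part (a conjugate pair: the negative imaginary part first).


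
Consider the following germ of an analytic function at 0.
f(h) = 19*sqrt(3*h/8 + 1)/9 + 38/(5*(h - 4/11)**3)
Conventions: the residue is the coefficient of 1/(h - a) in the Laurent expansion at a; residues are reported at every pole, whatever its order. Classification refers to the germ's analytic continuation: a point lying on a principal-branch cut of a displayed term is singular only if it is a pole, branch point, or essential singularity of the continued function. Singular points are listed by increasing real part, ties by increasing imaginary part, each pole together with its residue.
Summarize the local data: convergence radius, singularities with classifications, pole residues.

Denominator factor (h - 4/11)^3: pole of order 3 at 4/11, modulus 4/11.
Branch term (19/9)*sqrt(1 - h/(-8/3)): its argument vanishes at h = -8/3, a square-root branch point, modulus 8/3.
The radius of convergence is the smallest modulus among the singular points: 4/11.
The branch term is analytic at 4/11 and contributes nothing to the residue; only the rational part matters.
At the order-3 pole 4/11 set g(h) = (h - (4/11))^3*(rational part) = 38/5.
Order-3 pole: residue = g''(a)/2; g''(4/11) = 0, so the residue is 0.
List the singular points by increasing real part (a conjugate pair: the negative imaginary part first).

Radius of convergence at 0: 4/11.
At -8/3: an algebraic (square-root) branch point.
At 4/11: a pole of order 3; residue 0.


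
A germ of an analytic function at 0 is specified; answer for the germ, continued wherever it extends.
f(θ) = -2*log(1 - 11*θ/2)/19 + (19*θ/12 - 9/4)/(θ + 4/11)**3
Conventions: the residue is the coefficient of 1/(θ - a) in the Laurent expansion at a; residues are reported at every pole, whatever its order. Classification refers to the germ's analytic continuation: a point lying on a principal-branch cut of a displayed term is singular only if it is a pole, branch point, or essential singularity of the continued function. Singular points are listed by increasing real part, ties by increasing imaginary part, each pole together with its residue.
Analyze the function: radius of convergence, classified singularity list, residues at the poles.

Radius of convergence at 0: 2/11.
At -4/11: a pole of order 3; residue 0.
At 2/11: a logarithmic branch point.

Denominator factor (θ + 4/11)^3: pole of order 3 at -4/11, modulus 4/11.
Branch term (-2/19)*log(1 - θ/(2/11)): its argument vanishes at θ = 2/11, a logarithmic branch point, modulus 2/11.
The radius of convergence is the smallest modulus among the singular points: 2/11.
The branch term is analytic at -4/11 and contributes nothing to the residue; only the rational part matters.
At the order-3 pole -4/11 set g(θ) = (θ - (-4/11))^3*(rational part) = 19*θ/12 - 9/4.
Order-3 pole: residue = g''(a)/2; g''(-4/11) = 0, so the residue is 0.
List the singular points by increasing real part (a conjugate pair: the negative imaginary part first).


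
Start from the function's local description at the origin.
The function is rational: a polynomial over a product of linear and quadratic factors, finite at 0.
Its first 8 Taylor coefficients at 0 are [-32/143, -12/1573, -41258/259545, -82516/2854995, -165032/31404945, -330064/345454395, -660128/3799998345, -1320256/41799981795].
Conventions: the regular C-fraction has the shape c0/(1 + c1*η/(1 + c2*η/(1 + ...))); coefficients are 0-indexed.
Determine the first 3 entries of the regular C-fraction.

The regular C-fraction coefficients are [-32/143, -3/88, -82381/3960].

Taylor coefficients (read off): a_0 = -32/143, a_1 = -12/1573, a_2 = -41258/259545.
c0 = a_0 = -32/143. Peel one level at a time: if S = 1 + c*η/S' with S'(0) = 1, then c is the η-coefficient of S and S' = c*η/(S - 1).
S_1 = c0/f = 1 + (-3/88)*η + (-82381/116160)*η^2 + ...; c1 = -3/88.
S_2 = c1*η/(S_1 - 1) = 1 + (-82381/3960)*η + ...; c2 = -82381/3960.


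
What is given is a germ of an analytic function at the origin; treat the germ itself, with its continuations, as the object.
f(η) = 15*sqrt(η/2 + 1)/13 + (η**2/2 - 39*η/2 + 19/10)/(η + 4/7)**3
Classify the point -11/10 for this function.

Denominator factors: η + 4/7 = -37/70 at η = -11/10 — none vanishes.
Branch term sqrt(1 - η/(-2)): argument at -11/10 is 9/20, nonzero, so -11/10 is not its branch point (a point on a principal cut is still regular for the continued germ).
So the germ continues analytically to -11/10.

The point is a regular point.


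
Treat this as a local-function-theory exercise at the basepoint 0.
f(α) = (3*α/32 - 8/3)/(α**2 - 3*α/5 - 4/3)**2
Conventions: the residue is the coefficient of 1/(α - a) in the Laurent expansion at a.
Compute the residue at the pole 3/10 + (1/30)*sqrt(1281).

The factor α**2 - 3*α/5 - 4/3 splits as (α - a)(α - a') with a = 3/10 + (1/30)*sqrt(1281), a' = 3/10 - (1/30)*sqrt(1281). At the order-2 pole a set g(α) = (α - a)^2*f(α) = [3*α/32 - 8/3] / (α - a')^2.
Order-2 pole: residue = g'(a); g'(3/10 + (1/30)*sqrt(1281)) = (63325/5834528)*sqrt(1281), so the residue is (63325/5834528)*sqrt(1281).

The residue is (63325/5834528)*sqrt(1281).


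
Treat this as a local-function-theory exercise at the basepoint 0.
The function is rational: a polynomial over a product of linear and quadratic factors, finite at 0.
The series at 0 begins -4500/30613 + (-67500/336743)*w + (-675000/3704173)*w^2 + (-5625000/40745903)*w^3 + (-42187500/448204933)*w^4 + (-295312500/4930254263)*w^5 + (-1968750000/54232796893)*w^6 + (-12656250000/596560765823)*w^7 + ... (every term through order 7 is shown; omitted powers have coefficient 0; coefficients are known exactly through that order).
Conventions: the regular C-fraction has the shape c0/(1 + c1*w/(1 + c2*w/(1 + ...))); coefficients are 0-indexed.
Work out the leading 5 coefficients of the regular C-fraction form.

Taylor coefficients (read off): a_0 = -4500/30613, a_1 = -67500/336743, a_2 = -675000/3704173, a_3 = -5625000/40745903, a_4 = -42187500/448204933.
c0 = a_0 = -4500/30613. Peel one level at a time: if S = 1 + c*w/S' with S'(0) = 1, then c is the w-coefficient of S and S' = c*w/(S - 1).
S_1 = c0/f = 1 + (-15/11)*w + (75/121)*w^2 + ...; c1 = -15/11.
S_2 = c1*w/(S_1 - 1) = 1 + (5/11)*w + (50/363)*w^2 + ...; c2 = 5/11.
S_3 = c2*w/(S_2 - 1) = 1 + (-10/33)*w + (25/1089)*w^2 + ...; c3 = -10/33.
S_4 = c3*w/(S_3 - 1) = 1 + (5/66)*w + ...; c4 = 5/66.

The regular C-fraction coefficients are [-4500/30613, -15/11, 5/11, -10/33, 5/66].


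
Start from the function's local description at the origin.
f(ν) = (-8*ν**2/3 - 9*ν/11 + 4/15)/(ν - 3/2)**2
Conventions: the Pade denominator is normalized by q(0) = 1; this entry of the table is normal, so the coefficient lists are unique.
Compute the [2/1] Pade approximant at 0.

The Pade approximant has numerator coefficients [16/135, -2005756/5626665, -21104836/16879995]; denominator coefficients [1, -4823/3789].

Taylor coefficients needed (expand at 0): a_0 = 16/135, a_1 = -916/4455, a_2 = -6736/4455, a_3 = -77168/40095.
Write the denominator as Q(ν) = 1 + q1*ν. Requiring Q*f - P = O(ν^4) with deg P <= 2 kills the coefficients of ν^3..ν^3 in Q*f:
  ν^3: a_3 + q1*a_2 = 0, i.e. -77168/40095 + (-6736/4455)*q1 = 0.
Solving this linear system: q1 = -4823/3789.
The numerator is Q*f truncated at degree 2: P0 = a_0 = 16/135; P1 = a_1 + q1*a_0 = -2005756/5626665; P2 = a_2 + q1*a_1 = -21104836/16879995.


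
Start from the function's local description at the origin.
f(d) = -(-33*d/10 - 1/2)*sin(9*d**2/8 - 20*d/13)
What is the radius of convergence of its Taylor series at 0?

The factor -sin(9*d**2/8 - 20*d/13) is entire and contributes no finite singular point.
The polynomial part has no poles.
No finite singular points: the Taylor series at 0 converges everywhere.

The radius of convergence is infinite.


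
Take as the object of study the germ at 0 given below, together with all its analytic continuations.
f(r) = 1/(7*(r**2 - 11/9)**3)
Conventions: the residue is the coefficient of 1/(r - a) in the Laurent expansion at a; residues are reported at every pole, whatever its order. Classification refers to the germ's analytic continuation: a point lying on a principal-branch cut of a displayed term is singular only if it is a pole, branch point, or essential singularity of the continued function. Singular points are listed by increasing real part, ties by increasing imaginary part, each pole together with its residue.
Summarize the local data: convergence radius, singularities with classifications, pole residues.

Denominator factor (r**2 - 11/9)^3: discriminant 44/9, real irrational roots (1/3)*sqrt(11) and -(1/3)*sqrt(11); poles of order 3, moduli (1/3)*sqrt(11) and (1/3)*sqrt(11).
The radius of convergence is the smallest modulus among the singular points: (1/3)*sqrt(11).
The factor r**2 - 11/9 splits as (r - a)(r - a') with a = -(1/3)*sqrt(11), a' = (1/3)*sqrt(11). At the order-3 pole a set g(r) = (r - a)^3*f(r) = [1/7] / (r - a')^3.
Order-3 pole: residue = g''(a)/2; g''(-(1/3)*sqrt(11)) = -(729/74536)*sqrt(11), so the residue is -(729/149072)*sqrt(11).
The factor r**2 - 11/9 splits as (r - a)(r - a') with a = (1/3)*sqrt(11), a' = -(1/3)*sqrt(11). At the order-3 pole a set g(r) = (r - a)^3*f(r) = [1/7] / (r - a')^3.
Order-3 pole: residue = g''(a)/2; g''((1/3)*sqrt(11)) = (729/74536)*sqrt(11), so the residue is (729/149072)*sqrt(11).
List the singular points by increasing real part (a conjugate pair: the negative imaginary part first).

Radius of convergence at 0: (1/3)*sqrt(11).
At -(1/3)*sqrt(11): a pole of order 3; residue -(729/149072)*sqrt(11).
At (1/3)*sqrt(11): a pole of order 3; residue (729/149072)*sqrt(11).


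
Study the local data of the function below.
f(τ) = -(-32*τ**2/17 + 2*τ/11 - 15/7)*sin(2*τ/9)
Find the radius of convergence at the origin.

The radius of convergence is infinite.

The factor -sin(2*τ/9) is entire and contributes no finite singular point.
The polynomial part has no poles.
No finite singular points: the Taylor series at 0 converges everywhere.


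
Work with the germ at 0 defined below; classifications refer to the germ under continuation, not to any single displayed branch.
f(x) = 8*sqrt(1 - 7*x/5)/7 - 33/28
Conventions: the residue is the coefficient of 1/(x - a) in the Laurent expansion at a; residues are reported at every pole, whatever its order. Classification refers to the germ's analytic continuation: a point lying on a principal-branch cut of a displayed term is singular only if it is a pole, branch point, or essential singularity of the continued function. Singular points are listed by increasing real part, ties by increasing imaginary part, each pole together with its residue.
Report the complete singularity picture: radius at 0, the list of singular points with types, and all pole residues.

Radius of convergence at 0: 5/7.
At 5/7: an algebraic (square-root) branch point.

Branch term (8/7)*sqrt(1 - x/(5/7)): its argument vanishes at x = 5/7, a square-root branch point, modulus 5/7.
The radius of convergence is the smallest modulus among the singular points: 5/7.


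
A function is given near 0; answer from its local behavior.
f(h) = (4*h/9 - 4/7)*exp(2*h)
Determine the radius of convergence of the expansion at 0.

The factor exp(2*h) is entire and contributes no finite singular point.
The polynomial part has no poles.
No finite singular points: the Taylor series at 0 converges everywhere.

The radius of convergence is infinite.


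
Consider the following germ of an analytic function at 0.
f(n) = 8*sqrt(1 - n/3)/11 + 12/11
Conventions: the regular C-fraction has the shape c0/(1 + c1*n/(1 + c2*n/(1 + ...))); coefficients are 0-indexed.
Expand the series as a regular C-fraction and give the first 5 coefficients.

The regular C-fraction coefficients are [20/11, 1/15, -3/20, -5/108, -13/108].

Taylor coefficients (expand at 0): a_0 = 20/11, a_1 = -4/33, a_2 = -1/99, a_3 = -1/594, a_4 = -5/14256.
c0 = a_0 = 20/11. Peel one level at a time: if S = 1 + c*n/S' with S'(0) = 1, then c is the n-coefficient of S and S' = c*n/(S - 1).
S_1 = c0/f = 1 + (1/15)*n + (1/100)*n^2 + ...; c1 = 1/15.
S_2 = c1*n/(S_1 - 1) = 1 + (-3/20)*n + (-1/144)*n^2 + ...; c2 = -3/20.
S_3 = c2*n/(S_2 - 1) = 1 + (-5/108)*n + (-65/11664)*n^2 + ...; c3 = -5/108.
S_4 = c3*n/(S_3 - 1) = 1 + (-13/108)*n + ...; c4 = -13/108.


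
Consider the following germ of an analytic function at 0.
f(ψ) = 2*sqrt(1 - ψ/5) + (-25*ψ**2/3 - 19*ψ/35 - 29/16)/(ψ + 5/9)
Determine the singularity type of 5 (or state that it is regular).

The point is an algebraic (square-root) branch point.

The term (2)*sqrt(1 - ψ/(5)) has argument 1 - 5/(5) = 0 at 5: a square-root (algebraic, two-sheeted) branch point; the remaining terms are analytic or single-valued there.


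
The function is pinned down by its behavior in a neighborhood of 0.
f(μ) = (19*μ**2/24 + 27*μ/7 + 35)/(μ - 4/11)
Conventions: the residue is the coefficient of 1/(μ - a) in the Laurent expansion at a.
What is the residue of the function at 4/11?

The residue is 92765/2541.

At the order-1 pole 4/11 set g(μ) = (μ - (4/11))*f(μ) = 19*μ**2/24 + 27*μ/7 + 35.
Simple pole: residue = g(a) at a = 4/11, which is 92765/2541.


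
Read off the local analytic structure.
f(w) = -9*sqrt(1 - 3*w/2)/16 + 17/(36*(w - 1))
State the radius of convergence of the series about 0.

The radius of convergence is 2/3.

Denominator factor (w - 1): pole of order 1 at 1, modulus 1.
Branch term (-9/16)*sqrt(1 - w/(2/3)): its argument vanishes at w = 2/3, a square-root branch point, modulus 2/3.
The radius of convergence is the smallest modulus among the singular points: 2/3.


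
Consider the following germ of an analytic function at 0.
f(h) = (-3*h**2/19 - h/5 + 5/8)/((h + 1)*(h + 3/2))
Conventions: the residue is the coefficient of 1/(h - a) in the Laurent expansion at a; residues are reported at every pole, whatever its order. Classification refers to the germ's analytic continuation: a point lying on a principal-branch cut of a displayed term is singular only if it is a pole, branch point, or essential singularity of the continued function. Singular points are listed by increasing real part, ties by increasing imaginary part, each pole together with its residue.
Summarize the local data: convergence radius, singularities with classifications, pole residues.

Radius of convergence at 0: 1.
At -3/2: a pole of order 1; residue -433/380.
At -1: a pole of order 1; residue 507/380.

Denominator factor (h + 3/2): pole of order 1 at -3/2, modulus 3/2.
Denominator factor (h + 1): pole of order 1 at -1, modulus 1.
The radius of convergence is the smallest modulus among the singular points: 1.
At the order-1 pole -3/2 set g(h) = (h - (-3/2))*f(h) = (-3*h**2/19 - h/5 + 5/8)/(h + 1).
Simple pole: residue = g(a) at a = -3/2, which is -433/380.
At the order-1 pole -1 set g(h) = (h - (-1))*f(h) = (-3*h**2/19 - h/5 + 5/8)/(h + 3/2).
Simple pole: residue = g(a) at a = -1, which is 507/380.
List the singular points by increasing real part (a conjugate pair: the negative imaginary part first).


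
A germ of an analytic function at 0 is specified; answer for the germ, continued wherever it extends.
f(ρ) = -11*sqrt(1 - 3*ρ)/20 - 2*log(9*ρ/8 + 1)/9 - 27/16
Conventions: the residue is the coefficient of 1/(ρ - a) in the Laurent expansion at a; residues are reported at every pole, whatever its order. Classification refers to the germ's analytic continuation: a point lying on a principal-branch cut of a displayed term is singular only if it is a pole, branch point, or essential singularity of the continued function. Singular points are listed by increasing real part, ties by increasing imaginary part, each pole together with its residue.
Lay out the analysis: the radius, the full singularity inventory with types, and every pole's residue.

Branch term (-11/20)*sqrt(1 - ρ/(1/3)): its argument vanishes at ρ = 1/3, a square-root branch point, modulus 1/3.
Branch term (-2/9)*log(1 - ρ/(-8/9)): its argument vanishes at ρ = -8/9, a logarithmic branch point, modulus 8/9.
The radius of convergence is the smallest modulus among the singular points: 1/3.
List the singular points by increasing real part (a conjugate pair: the negative imaginary part first).

Radius of convergence at 0: 1/3.
At -8/9: a logarithmic branch point.
At 1/3: an algebraic (square-root) branch point.


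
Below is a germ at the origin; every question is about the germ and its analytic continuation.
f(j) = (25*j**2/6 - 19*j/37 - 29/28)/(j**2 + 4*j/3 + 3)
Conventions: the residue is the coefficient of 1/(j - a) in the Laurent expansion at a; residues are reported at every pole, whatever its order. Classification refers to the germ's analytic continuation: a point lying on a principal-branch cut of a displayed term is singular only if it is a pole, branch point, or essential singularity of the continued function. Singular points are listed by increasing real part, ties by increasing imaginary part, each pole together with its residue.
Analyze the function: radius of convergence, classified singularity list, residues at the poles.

Radius of convergence at 0: sqrt(3).
At (-2/3) - ((1/3)*sqrt(23))*i: a pole of order 1; residue (-2021/666) - ((265445/428904)*sqrt(23))*i.
At (-2/3) + ((1/3)*sqrt(23))*i: a pole of order 1; residue (-2021/666) + ((265445/428904)*sqrt(23))*i.

Denominator factor (j**2 + 4*j/3 + 3): discriminant -92/9, complex-conjugate roots (-2/3) + ((1/3)*sqrt(23))*i and (-2/3) - ((1/3)*sqrt(23))*i; poles of order 1, moduli sqrt(3) and sqrt(3).
The radius of convergence is the smallest modulus among the singular points: sqrt(3).
The factor j**2 + 4*j/3 + 3 splits as (j - a)(j - a') with a = (-2/3) - ((1/3)*sqrt(23))*i, a' = (-2/3) + ((1/3)*sqrt(23))*i. At the order-1 pole a set g(j) = (j - a)*f(j) = [25*j**2/6 - 19*j/37 - 29/28] / (j - a').
Simple pole: residue = g(a) at a = (-2/3) - ((1/3)*sqrt(23))*i, which is (-2021/666) - ((265445/428904)*sqrt(23))*i.
The factor j**2 + 4*j/3 + 3 splits as (j - a)(j - a') with a = (-2/3) + ((1/3)*sqrt(23))*i, a' = (-2/3) - ((1/3)*sqrt(23))*i. At the order-1 pole a set g(j) = (j - a)*f(j) = [25*j**2/6 - 19*j/37 - 29/28] / (j - a').
Simple pole: residue = g(a) at a = (-2/3) + ((1/3)*sqrt(23))*i, which is (-2021/666) + ((265445/428904)*sqrt(23))*i.
List the singular points by increasing real part (a conjugate pair: the negative imaginary part first).


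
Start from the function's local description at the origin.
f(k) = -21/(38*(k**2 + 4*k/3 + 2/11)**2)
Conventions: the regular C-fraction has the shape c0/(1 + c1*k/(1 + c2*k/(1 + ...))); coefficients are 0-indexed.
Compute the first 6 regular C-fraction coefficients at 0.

Taylor coefficients (expand at 0): a_0 = -2541/152, a_1 = 9317/38, a_2 = -381997/152, a_3 = 15270563/684, a_4 = -3019164533/16416, a_5 = 2968330981/2052.
c0 = a_0 = -2541/152. Peel one level at a time: if S = 1 + c*k/S' with S'(0) = 1, then c is the k-coefficient of S and S' = c*k/(S - 1).
S_1 = c0/f = 1 + (44/3)*k + (583/9)*k^2 + ...; c1 = 44/3.
S_2 = c1*k/(S_1 - 1) = 1 + (-53/12)*k + (2017/144)*k^2 + ...; c2 = -53/12.
S_3 = c2*k/(S_2 - 1) = 1 + (2017/636)*k + (12177/11236)*k^2 + ...; c3 = 2017/636.
S_4 = c3*k/(S_3 - 1) = 1 + (-36531/106901)*k + (1460349/4068289)*k^2 + ...; c4 = -36531/106901.
S_5 = c4*k/(S_4 - 1) = 1 + (86867/82697)*k + ...; c5 = 86867/82697.

The regular C-fraction coefficients are [-2541/152, 44/3, -53/12, 2017/636, -36531/106901, 86867/82697].


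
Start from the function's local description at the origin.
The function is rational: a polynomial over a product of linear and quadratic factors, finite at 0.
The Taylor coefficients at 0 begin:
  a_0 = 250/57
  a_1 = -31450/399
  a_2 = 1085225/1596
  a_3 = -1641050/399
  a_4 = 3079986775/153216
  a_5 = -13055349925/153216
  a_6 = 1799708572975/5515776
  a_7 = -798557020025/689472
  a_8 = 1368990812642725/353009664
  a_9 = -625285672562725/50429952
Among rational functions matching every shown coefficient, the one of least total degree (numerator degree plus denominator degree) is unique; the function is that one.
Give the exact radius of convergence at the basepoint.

No rational of total degree below 8 reproduces all 10 coefficients; solving the [1/7] Pade equations on them gives f(w) = (3/19 - 33*w/35)/((w + 4/3)*(w**2 + 9*w/8 + 3/10)**3), whose expansion matches every shown term.
Denominator factor (w**2 + 9*w/8 + 3/10)^3: discriminant 21/320, real irrational roots -9/16 + (1/80)*sqrt(105) and -9/16 - (1/80)*sqrt(105); poles of order 3, moduli 9/16 - (1/80)*sqrt(105) and 9/16 + (1/80)*sqrt(105).
Denominator factor (w + 4/3): pole of order 1 at -4/3, modulus 4/3.
The radius of convergence is the smallest modulus among the singular points: 9/16 - (1/80)*sqrt(105).

The radius of convergence is 9/16 - (1/80)*sqrt(105).


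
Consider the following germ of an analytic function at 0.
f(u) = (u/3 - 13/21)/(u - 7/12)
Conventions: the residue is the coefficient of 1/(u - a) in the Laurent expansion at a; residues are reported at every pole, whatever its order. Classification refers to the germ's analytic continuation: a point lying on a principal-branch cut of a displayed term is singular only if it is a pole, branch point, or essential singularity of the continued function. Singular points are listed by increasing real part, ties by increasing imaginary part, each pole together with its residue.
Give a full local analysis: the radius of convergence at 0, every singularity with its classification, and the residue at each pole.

Denominator factor (u - 7/12): pole of order 1 at 7/12, modulus 7/12.
The radius of convergence is the smallest modulus among the singular points: 7/12.
At the order-1 pole 7/12 set g(u) = (u - (7/12))*f(u) = u/3 - 13/21.
Simple pole: residue = g(a) at a = 7/12, which is -107/252.

Radius of convergence at 0: 7/12.
At 7/12: a pole of order 1; residue -107/252.
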